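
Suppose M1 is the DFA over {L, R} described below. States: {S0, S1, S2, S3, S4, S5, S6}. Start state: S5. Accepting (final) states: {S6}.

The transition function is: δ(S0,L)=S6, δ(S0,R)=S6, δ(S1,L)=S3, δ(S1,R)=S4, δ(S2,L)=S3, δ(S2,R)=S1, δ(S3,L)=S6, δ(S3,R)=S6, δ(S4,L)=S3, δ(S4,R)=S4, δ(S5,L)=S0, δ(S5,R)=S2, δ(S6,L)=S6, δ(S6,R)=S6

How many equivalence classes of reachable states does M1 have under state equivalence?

3

All states are reachable from the start state.
P0 = {S6} | {S0,S1,S2,S3,S4,S5}.
On input L, block {S0,S1,S2,S3,S4,S5} splits into {S1,S2,S4,S5} and {S0,S3}.
Stable partition: {S6} | {S1,S2,S4,S5} | {S0,S3} — 3 equivalence classes.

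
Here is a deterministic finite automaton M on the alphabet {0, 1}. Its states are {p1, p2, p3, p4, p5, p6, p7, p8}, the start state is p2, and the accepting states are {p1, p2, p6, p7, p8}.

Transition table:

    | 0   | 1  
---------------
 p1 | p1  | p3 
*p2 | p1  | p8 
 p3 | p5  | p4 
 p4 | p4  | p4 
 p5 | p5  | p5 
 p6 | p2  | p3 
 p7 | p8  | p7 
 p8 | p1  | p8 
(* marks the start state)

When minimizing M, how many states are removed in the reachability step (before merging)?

2

BFS from p2 reaches {p1, p2, p3, p4, p5, p8}; the 2 state(s) p6, p7 are never visited.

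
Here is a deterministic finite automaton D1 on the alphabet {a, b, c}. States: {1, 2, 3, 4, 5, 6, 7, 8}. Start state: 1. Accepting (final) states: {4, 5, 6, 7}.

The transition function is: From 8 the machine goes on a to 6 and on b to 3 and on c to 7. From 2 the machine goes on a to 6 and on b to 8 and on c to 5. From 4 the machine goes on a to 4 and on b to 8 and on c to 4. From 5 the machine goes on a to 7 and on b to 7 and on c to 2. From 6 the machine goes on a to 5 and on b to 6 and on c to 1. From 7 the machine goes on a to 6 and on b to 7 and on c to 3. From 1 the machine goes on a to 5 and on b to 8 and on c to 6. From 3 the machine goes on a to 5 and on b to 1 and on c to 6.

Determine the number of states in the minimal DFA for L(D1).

Reachable states from the start: {1,2,3,5,6,7,8}. Unreachable: {4} — drop them.
Initial partition by acceptance: {5,6,7} | {1,2,3,8}.
No further refinement is possible. Final partition (2 blocks): {5,6,7} | {1,2,3,8}.

2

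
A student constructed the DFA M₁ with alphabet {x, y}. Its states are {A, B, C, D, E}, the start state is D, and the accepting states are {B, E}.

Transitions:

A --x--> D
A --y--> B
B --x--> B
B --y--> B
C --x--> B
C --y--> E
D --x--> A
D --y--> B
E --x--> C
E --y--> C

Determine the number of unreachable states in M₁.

2

BFS from D reaches {A, B, D}; the 2 state(s) C, E are never visited.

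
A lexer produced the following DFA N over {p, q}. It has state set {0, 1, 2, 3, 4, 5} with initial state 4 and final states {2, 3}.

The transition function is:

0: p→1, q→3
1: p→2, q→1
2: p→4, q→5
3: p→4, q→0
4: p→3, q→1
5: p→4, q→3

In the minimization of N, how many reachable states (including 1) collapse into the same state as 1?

All states are reachable from the start state.
Start with accepting vs non-accepting: {2,3} | {0,1,4,5}.
Refine {0,1,4,5} on symbol p: members go to different blocks, giving {0,5} and {1,4}.
No further refinement is possible. Final partition (3 blocks): {2,3} | {0,5} | {1,4}.
State 1 belongs to the block {1,4}, which has 2 states.

2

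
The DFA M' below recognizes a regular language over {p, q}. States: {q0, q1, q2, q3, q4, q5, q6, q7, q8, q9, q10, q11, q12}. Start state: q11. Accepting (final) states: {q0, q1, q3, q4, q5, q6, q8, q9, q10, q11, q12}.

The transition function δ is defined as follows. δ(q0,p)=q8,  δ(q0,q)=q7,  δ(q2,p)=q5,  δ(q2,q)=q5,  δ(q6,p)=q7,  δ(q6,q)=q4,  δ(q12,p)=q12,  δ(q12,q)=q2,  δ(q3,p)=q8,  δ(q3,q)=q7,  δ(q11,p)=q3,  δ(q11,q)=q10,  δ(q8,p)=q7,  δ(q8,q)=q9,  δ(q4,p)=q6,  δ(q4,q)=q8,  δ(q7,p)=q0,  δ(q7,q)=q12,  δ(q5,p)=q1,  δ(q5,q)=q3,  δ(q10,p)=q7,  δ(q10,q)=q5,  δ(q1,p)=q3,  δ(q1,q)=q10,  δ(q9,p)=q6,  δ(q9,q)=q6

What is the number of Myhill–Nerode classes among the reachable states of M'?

Initial partition by acceptance: {q0,q1,q3,q4,q5,q6,q8,q9,q10,q11,q12} | {q2,q7}.
Split {q0,q1,q3,q4,q5,q6,q8,q9,q10,q11,q12} by δ(·,p) → {q0,q1,q3,q4,q5,q9,q11,q12} and {q6,q8,q10}.
On input p, block {q0,q1,q3,q4,q5,q9,q11,q12} splits into {q0,q3,q4,q9} and {q1,q5,q11,q12}.
Split {q0,q3,q4,q9} by δ(·,q) → {q0,q3} and {q4,q9}.
Refine {q2,q7} on symbol p: members go to different blocks, giving {q2} and {q7}.
On input q, block {q6,q8,q10} splits into {q6,q8} and {q10}.
On input p, block {q1,q5,q11,q12} splits into {q1,q11} and {q5,q12}.
Split {q5,q12} by δ(·,p) → {q5} and {q12}.
The partition is now stable with 9 blocks: {q0,q3} | {q2} | {q6,q8} | {q1,q11} | {q4,q9} | {q7} | {q10} | {q5} | {q12}.

9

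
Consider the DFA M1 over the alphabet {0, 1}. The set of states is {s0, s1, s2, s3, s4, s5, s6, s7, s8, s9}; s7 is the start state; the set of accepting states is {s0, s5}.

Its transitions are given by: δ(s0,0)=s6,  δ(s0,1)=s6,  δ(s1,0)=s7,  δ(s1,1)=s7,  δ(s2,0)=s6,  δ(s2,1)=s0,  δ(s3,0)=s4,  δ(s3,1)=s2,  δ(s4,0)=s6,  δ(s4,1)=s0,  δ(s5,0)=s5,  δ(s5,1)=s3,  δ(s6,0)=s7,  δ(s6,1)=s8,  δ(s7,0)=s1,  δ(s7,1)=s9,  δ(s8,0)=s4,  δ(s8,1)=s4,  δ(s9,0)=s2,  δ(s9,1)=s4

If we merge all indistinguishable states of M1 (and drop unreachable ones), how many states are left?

6

States {s3,s5} cannot be reached from the start state, so discard them.
Initial partition by acceptance: {s0} | {s1,s2,s4,s6,s7,s8,s9}.
Refine {s1,s2,s4,s6,s7,s8,s9} on symbol 1: members go to different blocks, giving {s1,s6,s7,s8,s9} and {s2,s4}.
Split {s1,s6,s7,s8,s9} by δ(·,0) → {s1,s6,s7} and {s8,s9}.
Refine {s1,s6,s7} on symbol 1: members go to different blocks, giving {s6,s7} and {s1}.
Refine {s6,s7} on symbol 0: members go to different blocks, giving {s6} and {s7}.
No further refinement is possible. Final partition (6 blocks): {s0} | {s6} | {s2,s4} | {s8,s9} | {s1} | {s7}.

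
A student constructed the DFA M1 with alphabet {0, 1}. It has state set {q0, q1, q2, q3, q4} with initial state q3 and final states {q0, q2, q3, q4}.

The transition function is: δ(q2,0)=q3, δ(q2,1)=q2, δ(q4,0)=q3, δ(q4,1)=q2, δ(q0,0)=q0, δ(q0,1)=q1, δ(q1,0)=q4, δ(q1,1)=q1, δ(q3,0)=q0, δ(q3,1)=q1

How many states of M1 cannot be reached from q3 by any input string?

Every one of the 5 states is reachable from q3.

0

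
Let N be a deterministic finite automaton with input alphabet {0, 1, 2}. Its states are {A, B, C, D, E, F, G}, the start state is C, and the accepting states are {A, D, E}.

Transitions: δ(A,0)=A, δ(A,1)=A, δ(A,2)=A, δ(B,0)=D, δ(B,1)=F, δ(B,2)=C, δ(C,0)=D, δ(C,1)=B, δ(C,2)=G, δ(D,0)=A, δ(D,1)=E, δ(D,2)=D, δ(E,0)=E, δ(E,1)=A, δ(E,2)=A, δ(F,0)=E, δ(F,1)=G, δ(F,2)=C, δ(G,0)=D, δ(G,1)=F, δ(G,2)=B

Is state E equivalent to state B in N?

No

P0 = {A,D,E} | {B,C,F,G}.
No further refinement is possible. Final partition (2 blocks): {A,D,E} | {B,C,F,G}.
E and B end up in different blocks, so they are distinguishable. For instance, the string 'ε' is accepted from only E.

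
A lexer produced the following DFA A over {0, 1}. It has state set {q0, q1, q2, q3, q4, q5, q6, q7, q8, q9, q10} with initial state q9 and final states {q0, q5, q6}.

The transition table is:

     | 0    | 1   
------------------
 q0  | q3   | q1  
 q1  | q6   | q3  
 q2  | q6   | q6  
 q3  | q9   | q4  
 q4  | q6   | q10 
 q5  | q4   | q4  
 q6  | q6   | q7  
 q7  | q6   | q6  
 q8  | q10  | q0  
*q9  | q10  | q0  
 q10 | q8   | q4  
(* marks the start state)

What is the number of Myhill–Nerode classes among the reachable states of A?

States {q2,q5} cannot be reached from the start state, so discard them.
Initial partition by acceptance: {q0,q6} | {q1,q3,q4,q7,q8,q9,q10}.
On input 0, block {q0,q6} splits into {q0} and {q6}.
Split {q1,q3,q4,q7,q8,q9,q10} by δ(·,0) → {q3,q8,q9,q10} and {q1,q4,q7}.
On input 1, block {q3,q8,q9,q10} splits into {q3,q10} and {q8,q9}.
Split {q1,q4,q7} by δ(·,1) → {q1,q4} and {q7}.
Stable partition: {q0} | {q3,q10} | {q6} | {q1,q4} | {q8,q9} | {q7} — 6 equivalence classes.

6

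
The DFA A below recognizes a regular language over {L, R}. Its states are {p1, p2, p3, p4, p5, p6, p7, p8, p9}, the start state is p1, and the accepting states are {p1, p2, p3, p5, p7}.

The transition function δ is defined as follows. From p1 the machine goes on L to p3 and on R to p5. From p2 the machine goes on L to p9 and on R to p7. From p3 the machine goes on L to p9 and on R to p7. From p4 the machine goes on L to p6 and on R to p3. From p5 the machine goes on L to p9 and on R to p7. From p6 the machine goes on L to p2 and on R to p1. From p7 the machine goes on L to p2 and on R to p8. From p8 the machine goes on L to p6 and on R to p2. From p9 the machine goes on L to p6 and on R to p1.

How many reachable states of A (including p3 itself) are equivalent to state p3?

3

States {p4} cannot be reached from the start state, so discard them.
P0 = {p1,p2,p3,p5,p7} | {p6,p8,p9}.
Refine {p1,p2,p3,p5,p7} on symbol L: members go to different blocks, giving {p2,p3,p5} and {p1,p7}.
On input L, block {p6,p8,p9} splits into {p8,p9} and {p6}.
Refine {p8,p9} on symbol R: members go to different blocks, giving {p8} and {p9}.
Refine {p1,p7} on symbol R: members go to different blocks, giving {p1} and {p7}.
No further refinement is possible. Final partition (6 blocks): {p2,p3,p5} | {p8} | {p1} | {p6} | {p9} | {p7}.
State p3 belongs to the block {p2,p3,p5}, which has 3 states.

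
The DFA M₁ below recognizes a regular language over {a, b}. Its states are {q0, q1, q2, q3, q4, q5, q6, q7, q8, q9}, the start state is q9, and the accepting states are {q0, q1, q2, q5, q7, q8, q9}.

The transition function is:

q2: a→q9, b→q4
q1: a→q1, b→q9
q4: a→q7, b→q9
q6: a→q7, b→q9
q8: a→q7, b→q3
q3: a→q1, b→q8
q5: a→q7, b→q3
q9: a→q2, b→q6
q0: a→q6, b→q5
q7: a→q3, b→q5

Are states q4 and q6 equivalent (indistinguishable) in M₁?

Reachable states from the start: {q1,q2,q3,q4,q5,q6,q7,q8,q9}. Unreachable: {q0} — drop them.
Initial partition by acceptance: {q1,q2,q5,q7,q8,q9} | {q3,q4,q6}.
Refine {q1,q2,q5,q7,q8,q9} on symbol a: members go to different blocks, giving {q1,q2,q5,q8,q9} and {q7}.
Refine {q1,q2,q5,q8,q9} on symbol a: members go to different blocks, giving {q1,q2,q9} and {q5,q8}.
On input b, block {q1,q2,q9} splits into {q2,q9} and {q1}.
Split {q3,q4,q6} by δ(·,a) → {q4,q6} and {q3}.
No further refinement is possible. Final partition (6 blocks): {q2,q9} | {q4,q6} | {q7} | {q5,q8} | {q1} | {q3}.
q4 and q6 lie in the same block of the stable partition, so they are equivalent — no string distinguishes them.

Yes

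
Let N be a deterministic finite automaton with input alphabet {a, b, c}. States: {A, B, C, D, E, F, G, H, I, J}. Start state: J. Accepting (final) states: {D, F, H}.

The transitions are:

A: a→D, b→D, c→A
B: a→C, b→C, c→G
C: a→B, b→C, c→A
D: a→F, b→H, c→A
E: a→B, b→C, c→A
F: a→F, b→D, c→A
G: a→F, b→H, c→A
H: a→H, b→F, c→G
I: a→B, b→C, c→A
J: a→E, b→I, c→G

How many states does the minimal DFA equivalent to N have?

All states are reachable from the start state.
Initial partition by acceptance: {D,F,H} | {A,B,C,E,G,I,J}.
Refine {A,B,C,E,G,I,J} on symbol a: members go to different blocks, giving {B,C,E,I,J} and {A,G}.
No further refinement is possible. Final partition (3 blocks): {D,F,H} | {B,C,E,I,J} | {A,G}.

3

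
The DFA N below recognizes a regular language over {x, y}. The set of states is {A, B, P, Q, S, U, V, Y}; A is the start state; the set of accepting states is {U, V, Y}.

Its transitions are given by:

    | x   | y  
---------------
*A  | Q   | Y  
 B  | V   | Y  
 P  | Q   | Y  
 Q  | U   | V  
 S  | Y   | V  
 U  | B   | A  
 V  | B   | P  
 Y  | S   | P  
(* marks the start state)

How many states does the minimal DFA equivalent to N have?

Initial partition by acceptance: {U,V,Y} | {A,B,P,Q,S}.
Refine {A,B,P,Q,S} on symbol x: members go to different blocks, giving {B,Q,S} and {A,P}.
No further refinement is possible. Final partition (3 blocks): {U,V,Y} | {B,Q,S} | {A,P}.

3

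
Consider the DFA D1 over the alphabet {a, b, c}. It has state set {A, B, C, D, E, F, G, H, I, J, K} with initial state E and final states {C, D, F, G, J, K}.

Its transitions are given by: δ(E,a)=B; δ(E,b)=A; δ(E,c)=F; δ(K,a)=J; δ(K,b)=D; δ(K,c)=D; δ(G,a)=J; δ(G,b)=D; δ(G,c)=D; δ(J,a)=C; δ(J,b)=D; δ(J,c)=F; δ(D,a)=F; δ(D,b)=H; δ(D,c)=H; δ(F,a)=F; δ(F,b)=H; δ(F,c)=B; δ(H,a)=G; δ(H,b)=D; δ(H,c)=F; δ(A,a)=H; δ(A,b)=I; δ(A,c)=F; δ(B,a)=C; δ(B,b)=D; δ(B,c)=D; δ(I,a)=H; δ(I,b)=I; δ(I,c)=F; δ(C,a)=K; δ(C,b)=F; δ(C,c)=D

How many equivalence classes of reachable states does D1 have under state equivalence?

Every state is reachable, so we keep all 11.
Start with accepting vs non-accepting: {C,D,F,G,J,K} | {A,B,E,H,I}.
Refine {C,D,F,G,J,K} on symbol b: members go to different blocks, giving {C,G,J,K} and {D,F}.
On input a, block {A,B,E,H,I} splits into {A,E,I} and {B,H}.
No further refinement is possible. Final partition (4 blocks): {C,G,J,K} | {A,E,I} | {D,F} | {B,H}.

4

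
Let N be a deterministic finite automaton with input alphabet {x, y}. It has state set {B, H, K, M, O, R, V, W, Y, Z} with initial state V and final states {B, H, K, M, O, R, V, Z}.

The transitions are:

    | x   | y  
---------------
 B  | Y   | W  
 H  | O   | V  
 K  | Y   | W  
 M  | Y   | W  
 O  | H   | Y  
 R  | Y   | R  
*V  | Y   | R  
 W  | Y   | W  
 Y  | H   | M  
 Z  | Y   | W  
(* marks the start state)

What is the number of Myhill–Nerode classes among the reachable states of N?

States {B,K,Z} cannot be reached from the start state, so discard them.
Start with accepting vs non-accepting: {H,M,O,R,V} | {W,Y}.
Split {H,M,O,R,V} by δ(·,x) → {M,R,V} and {H,O}.
Split {M,R,V} by δ(·,y) → {R,V} and {M}.
On input x, block {W,Y} splits into {W} and {Y}.
Refine {H,O} on symbol y: members go to different blocks, giving {O} and {H}.
No further refinement is possible. Final partition (6 blocks): {R,V} | {W} | {O} | {M} | {Y} | {H}.

6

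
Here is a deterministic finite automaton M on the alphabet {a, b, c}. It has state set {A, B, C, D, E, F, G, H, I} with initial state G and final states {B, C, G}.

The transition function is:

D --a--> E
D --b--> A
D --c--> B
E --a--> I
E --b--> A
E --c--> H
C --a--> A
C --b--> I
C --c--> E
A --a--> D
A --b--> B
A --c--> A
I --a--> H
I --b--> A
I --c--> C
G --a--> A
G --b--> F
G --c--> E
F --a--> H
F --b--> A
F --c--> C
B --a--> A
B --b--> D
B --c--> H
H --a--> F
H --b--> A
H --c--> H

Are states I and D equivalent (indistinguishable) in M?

Yes

All states are reachable from the start state.
Initial partition by acceptance: {B,C,G} | {A,D,E,F,H,I}.
On input b, block {A,D,E,F,H,I} splits into {D,E,F,H,I} and {A}.
Refine {D,E,F,H,I} on symbol c: members go to different blocks, giving {D,F,I} and {E,H}.
No further refinement is possible. Final partition (4 blocks): {B,C,G} | {D,F,I} | {A} | {E,H}.
I and D lie in the same block of the stable partition, so they are equivalent — no string distinguishes them.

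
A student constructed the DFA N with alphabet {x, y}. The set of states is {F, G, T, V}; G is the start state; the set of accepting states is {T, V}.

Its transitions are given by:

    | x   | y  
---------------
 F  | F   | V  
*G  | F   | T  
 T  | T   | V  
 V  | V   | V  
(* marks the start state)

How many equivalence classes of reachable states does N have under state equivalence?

2

Every state is reachable, so we keep all 4.
Initial partition by acceptance: {T,V} | {F,G}.
Stable partition: {T,V} | {F,G} — 2 equivalence classes.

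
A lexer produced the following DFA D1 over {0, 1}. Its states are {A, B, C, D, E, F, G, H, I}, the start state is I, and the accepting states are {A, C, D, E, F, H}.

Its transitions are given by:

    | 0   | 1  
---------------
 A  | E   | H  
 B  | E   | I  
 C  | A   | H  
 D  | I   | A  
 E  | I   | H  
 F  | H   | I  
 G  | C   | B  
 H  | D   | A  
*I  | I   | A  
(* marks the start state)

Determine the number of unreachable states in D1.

4

Starting at I and following transitions, the reachable set is {A, D, E, H, I}. That leaves B, C, F, G unreachable — 4 in total.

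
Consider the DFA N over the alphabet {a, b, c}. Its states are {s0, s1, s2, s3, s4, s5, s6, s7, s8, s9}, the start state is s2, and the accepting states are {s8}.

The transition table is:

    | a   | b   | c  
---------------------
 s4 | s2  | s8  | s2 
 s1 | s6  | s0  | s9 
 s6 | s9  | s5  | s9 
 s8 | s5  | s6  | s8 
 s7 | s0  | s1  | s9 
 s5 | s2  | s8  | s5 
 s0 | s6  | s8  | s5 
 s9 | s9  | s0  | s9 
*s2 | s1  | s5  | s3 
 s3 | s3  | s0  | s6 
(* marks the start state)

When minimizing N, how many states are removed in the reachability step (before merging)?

BFS from s2 reaches {s0, s1, s2, s3, s5, s6, s8, s9}; the 2 state(s) s4, s7 are never visited.

2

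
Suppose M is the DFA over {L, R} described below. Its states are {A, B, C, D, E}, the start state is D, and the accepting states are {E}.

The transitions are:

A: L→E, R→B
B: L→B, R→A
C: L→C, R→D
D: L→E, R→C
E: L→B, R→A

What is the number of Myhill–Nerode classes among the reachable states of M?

3

Start with accepting vs non-accepting: {E} | {A,B,C,D}.
Split {A,B,C,D} by δ(·,L) → {A,D} and {B,C}.
Stable partition: {E} | {A,D} | {B,C} — 3 equivalence classes.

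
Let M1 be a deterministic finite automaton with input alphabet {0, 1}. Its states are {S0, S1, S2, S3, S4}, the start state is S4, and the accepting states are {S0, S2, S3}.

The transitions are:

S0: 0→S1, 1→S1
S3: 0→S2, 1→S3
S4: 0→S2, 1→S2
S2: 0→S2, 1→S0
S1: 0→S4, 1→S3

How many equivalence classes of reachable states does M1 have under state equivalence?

5

Every state is reachable, so we keep all 5.
Initial partition by acceptance: {S0,S2,S3} | {S1,S4}.
On input 0, block {S0,S2,S3} splits into {S2,S3} and {S0}.
Refine {S2,S3} on symbol 1: members go to different blocks, giving {S2} and {S3}.
On input 0, block {S1,S4} splits into {S1} and {S4}.
No further refinement is possible. Final partition (5 blocks): {S2} | {S1} | {S0} | {S3} | {S4}.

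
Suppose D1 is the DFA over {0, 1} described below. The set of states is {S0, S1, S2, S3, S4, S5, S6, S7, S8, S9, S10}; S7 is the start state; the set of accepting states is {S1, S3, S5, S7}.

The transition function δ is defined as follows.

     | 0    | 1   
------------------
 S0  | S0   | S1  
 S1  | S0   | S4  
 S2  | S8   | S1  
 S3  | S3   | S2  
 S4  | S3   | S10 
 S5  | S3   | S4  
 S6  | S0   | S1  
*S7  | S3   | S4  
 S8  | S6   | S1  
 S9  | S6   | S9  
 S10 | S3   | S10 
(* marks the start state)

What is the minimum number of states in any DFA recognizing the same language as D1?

5

Reachable states from the start: {S0,S1,S2,S3,S4,S6,S7,S8,S10}. Unreachable: {S5,S9} — drop them.
P0 = {S1,S3,S7} | {S0,S2,S4,S6,S8,S10}.
Refine {S1,S3,S7} on symbol 0: members go to different blocks, giving {S3,S7} and {S1}.
Refine {S0,S2,S4,S6,S8,S10} on symbol 0: members go to different blocks, giving {S0,S2,S6,S8} and {S4,S10}.
Split {S3,S7} by δ(·,1) → {S3} and {S7}.
No further refinement is possible. Final partition (5 blocks): {S3} | {S0,S2,S6,S8} | {S1} | {S4,S10} | {S7}.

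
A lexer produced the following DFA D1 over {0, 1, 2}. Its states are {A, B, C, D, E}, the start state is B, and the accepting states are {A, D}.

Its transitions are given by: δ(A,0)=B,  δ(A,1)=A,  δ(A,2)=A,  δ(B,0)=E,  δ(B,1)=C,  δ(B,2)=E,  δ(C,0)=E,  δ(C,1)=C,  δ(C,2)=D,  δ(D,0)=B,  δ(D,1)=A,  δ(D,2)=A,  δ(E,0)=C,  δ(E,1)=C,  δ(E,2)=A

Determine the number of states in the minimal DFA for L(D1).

3

P0 = {A,D} | {B,C,E}.
On input 2, block {B,C,E} splits into {C,E} and {B}.
No further refinement is possible. Final partition (3 blocks): {A,D} | {C,E} | {B}.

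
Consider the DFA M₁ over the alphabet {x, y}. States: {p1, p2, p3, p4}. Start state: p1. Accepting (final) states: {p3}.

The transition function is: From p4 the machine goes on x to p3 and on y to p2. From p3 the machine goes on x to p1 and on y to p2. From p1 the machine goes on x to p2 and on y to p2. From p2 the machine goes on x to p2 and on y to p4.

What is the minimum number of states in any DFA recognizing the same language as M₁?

4

All states are reachable from the start state.
Start with accepting vs non-accepting: {p3} | {p1,p2,p4}.
Split {p1,p2,p4} by δ(·,x) → {p1,p2} and {p4}.
On input y, block {p1,p2} splits into {p1} and {p2}.
No further refinement is possible. Final partition (4 blocks): {p3} | {p1} | {p4} | {p2}.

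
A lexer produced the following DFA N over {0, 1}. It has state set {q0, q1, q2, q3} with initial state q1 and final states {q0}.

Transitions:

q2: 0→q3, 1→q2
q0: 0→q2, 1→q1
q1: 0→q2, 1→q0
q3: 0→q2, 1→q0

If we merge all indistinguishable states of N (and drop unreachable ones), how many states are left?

Initial partition by acceptance: {q0} | {q1,q2,q3}.
Refine {q1,q2,q3} on symbol 1: members go to different blocks, giving {q1,q3} and {q2}.
The partition is now stable with 3 blocks: {q0} | {q1,q3} | {q2}.

3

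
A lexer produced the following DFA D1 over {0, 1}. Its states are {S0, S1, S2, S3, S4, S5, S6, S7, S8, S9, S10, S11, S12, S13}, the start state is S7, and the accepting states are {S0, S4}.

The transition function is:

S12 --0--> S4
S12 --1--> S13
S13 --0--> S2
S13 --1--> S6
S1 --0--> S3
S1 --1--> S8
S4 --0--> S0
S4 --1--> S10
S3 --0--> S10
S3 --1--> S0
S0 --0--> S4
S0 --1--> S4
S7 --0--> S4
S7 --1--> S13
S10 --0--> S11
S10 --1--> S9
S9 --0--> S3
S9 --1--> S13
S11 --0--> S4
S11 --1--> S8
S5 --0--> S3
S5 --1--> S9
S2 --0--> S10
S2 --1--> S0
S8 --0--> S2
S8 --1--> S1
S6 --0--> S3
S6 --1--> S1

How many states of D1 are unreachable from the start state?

2

No path from S7 leads to S5, S12; the other 12 states are all reachable.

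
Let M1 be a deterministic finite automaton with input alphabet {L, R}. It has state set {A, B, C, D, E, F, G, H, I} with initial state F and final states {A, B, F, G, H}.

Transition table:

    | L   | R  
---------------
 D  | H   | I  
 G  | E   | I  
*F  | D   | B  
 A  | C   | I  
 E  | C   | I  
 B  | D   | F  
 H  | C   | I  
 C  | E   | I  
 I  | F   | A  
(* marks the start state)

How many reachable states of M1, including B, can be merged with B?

2

Reachable states from the start: {A,B,C,D,E,F,H,I}. Unreachable: {G} — drop them.
Initial partition by acceptance: {A,B,F,H} | {C,D,E,I}.
Refine {A,B,F,H} on symbol R: members go to different blocks, giving {A,H} and {B,F}.
Split {C,D,E,I} by δ(·,L) → {C,E} and {D} and {I}.
The partition is now stable with 5 blocks: {A,H} | {C,E} | {B,F} | {D} | {I}.
State B belongs to the block {B,F}, which has 2 states.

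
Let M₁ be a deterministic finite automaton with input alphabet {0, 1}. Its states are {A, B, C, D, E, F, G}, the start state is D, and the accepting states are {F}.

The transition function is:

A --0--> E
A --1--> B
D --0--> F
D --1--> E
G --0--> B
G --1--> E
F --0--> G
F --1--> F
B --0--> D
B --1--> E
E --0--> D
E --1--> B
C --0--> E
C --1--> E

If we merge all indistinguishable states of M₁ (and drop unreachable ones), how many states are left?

First remove the unreachable states {A,C}; 5 states remain.
Initial partition by acceptance: {F} | {B,D,E,G}.
Split {B,D,E,G} by δ(·,0) → {B,E,G} and {D}.
Split {B,E,G} by δ(·,0) → {B,E} and {G}.
Stable partition: {F} | {B,E} | {D} | {G} — 4 equivalence classes.

4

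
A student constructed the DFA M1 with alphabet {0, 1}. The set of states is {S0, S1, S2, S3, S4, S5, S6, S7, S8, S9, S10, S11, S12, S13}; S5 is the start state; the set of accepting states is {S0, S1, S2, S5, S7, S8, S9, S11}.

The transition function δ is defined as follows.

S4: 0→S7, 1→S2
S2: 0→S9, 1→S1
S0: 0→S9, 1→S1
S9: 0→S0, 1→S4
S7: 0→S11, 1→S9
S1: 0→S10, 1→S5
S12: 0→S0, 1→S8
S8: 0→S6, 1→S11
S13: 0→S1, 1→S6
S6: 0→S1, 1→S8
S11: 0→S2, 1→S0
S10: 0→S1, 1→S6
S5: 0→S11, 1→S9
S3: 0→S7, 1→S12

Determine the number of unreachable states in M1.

BFS from S5 reaches {S0, S1, S2, S4, S5, S6, S7, S8, S9, S10, S11}; the 3 state(s) S3, S12, S13 are never visited.

3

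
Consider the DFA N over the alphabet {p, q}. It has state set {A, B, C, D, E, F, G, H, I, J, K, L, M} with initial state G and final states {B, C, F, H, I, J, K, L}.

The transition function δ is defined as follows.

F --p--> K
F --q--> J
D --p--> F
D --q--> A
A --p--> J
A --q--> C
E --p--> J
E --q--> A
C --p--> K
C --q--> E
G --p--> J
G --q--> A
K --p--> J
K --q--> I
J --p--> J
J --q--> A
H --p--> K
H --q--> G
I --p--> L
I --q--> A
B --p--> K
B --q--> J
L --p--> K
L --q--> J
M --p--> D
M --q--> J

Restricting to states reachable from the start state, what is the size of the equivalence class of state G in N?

States {B,D,F,H,M} cannot be reached from the start state, so discard them.
Initial partition by acceptance: {C,I,J,K,L} | {A,E,G}.
Refine {C,I,J,K,L} on symbol q: members go to different blocks, giving {C,I,J} and {K,L}.
Refine {C,I,J} on symbol p: members go to different blocks, giving {C,I} and {J}.
Split {A,E,G} by δ(·,q) → {E,G} and {A}.
Split {C,I} by δ(·,q) → {C} and {I}.
Split {K,L} by δ(·,p) → {K} and {L}.
No further refinement is possible. Final partition (7 blocks): {C} | {E,G} | {K} | {J} | {A} | {I} | {L}.
State G belongs to the block {E,G}, which has 2 states.

2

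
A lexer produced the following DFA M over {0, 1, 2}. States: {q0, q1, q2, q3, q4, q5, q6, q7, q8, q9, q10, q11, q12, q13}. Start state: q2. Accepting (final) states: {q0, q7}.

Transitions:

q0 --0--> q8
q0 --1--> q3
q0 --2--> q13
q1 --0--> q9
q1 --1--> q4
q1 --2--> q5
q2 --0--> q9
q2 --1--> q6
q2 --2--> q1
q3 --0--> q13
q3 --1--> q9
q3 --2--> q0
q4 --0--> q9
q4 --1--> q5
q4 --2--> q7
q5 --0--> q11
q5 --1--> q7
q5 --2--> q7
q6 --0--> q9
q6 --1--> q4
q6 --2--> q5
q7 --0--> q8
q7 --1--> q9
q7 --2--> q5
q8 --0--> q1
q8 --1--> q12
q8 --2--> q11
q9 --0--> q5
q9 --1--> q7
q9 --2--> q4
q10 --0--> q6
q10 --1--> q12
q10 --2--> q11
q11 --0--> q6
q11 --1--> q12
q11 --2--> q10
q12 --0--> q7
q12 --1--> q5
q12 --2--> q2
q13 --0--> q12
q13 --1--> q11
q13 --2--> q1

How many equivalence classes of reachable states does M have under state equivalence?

8

States {q0,q3,q13} cannot be reached from the start state, so discard them.
Start with accepting vs non-accepting: {q7} | {q1,q2,q4,q5,q6,q8,q9,q10,q11,q12}.
Refine {q1,q2,q4,q5,q6,q8,q9,q10,q11,q12} on symbol 0: members go to different blocks, giving {q1,q2,q4,q5,q6,q8,q9,q10,q11} and {q12}.
Split {q1,q2,q4,q5,q6,q8,q9,q10,q11} by δ(·,1) → {q1,q2,q4,q6} and {q8,q10,q11} and {q5,q9}.
Refine {q1,q2,q4,q6} on symbol 1: members go to different blocks, giving {q1,q2,q6} and {q4}.
On input 1, block {q1,q2,q6} splits into {q1,q6} and {q2}.
Refine {q5,q9} on symbol 0: members go to different blocks, giving {q5} and {q9}.
Stable partition: {q7} | {q1,q6} | {q12} | {q8,q10,q11} | {q5} | {q4} | {q2} | {q9} — 8 equivalence classes.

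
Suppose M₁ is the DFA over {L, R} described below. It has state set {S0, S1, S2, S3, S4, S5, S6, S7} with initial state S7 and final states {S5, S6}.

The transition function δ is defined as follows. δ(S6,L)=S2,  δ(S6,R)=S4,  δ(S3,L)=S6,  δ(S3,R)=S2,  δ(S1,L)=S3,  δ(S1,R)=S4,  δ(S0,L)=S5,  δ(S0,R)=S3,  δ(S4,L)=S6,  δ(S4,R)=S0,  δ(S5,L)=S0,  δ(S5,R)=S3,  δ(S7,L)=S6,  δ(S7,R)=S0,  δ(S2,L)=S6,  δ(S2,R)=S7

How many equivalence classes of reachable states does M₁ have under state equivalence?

First remove the unreachable states {S1}; 7 states remain.
Initial partition by acceptance: {S5,S6} | {S0,S2,S3,S4,S7}.
Stable partition: {S5,S6} | {S0,S2,S3,S4,S7} — 2 equivalence classes.

2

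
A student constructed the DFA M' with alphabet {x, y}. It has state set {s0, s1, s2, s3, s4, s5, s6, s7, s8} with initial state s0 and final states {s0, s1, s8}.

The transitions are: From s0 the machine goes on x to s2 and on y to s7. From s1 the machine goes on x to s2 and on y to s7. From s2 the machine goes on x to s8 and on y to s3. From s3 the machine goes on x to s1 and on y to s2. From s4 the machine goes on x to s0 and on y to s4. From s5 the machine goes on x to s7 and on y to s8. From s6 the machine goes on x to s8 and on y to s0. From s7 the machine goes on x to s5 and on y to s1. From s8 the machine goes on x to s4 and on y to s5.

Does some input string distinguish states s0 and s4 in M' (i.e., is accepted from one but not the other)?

First remove the unreachable states {s6}; 8 states remain.
Initial partition by acceptance: {s0,s1,s8} | {s2,s3,s4,s5,s7}.
Refine {s2,s3,s4,s5,s7} on symbol x: members go to different blocks, giving {s2,s3,s4} and {s5,s7}.
No further refinement is possible. Final partition (3 blocks): {s0,s1,s8} | {s2,s3,s4} | {s5,s7}.
s0 and s4 end up in different blocks, so they are distinguishable. For instance, the string 'ε' is accepted from only s0.

Yes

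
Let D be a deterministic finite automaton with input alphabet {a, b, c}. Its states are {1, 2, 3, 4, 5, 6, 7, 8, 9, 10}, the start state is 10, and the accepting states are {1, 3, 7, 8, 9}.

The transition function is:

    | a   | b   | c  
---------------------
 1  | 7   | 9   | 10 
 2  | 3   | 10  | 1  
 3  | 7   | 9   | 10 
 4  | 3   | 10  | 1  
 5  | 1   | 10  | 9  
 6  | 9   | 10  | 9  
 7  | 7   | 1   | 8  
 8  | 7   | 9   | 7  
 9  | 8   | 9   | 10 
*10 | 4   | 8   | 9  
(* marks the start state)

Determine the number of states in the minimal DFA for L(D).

First remove the unreachable states {2,5,6}; 7 states remain.
P0 = {1,3,7,8,9} | {4,10}.
On input c, block {1,3,7,8,9} splits into {1,3,9} and {7,8}.
Split {4,10} by δ(·,a) → {4} and {10}.
The partition is now stable with 4 blocks: {1,3,9} | {4} | {7,8} | {10}.

4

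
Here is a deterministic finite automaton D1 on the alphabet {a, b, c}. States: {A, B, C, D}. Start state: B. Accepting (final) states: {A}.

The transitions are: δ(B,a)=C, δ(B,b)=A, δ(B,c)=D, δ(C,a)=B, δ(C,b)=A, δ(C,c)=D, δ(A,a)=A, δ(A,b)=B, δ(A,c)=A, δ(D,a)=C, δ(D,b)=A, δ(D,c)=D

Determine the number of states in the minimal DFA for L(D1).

All states are reachable from the start state.
Start with accepting vs non-accepting: {A} | {B,C,D}.
Stable partition: {A} | {B,C,D} — 2 equivalence classes.

2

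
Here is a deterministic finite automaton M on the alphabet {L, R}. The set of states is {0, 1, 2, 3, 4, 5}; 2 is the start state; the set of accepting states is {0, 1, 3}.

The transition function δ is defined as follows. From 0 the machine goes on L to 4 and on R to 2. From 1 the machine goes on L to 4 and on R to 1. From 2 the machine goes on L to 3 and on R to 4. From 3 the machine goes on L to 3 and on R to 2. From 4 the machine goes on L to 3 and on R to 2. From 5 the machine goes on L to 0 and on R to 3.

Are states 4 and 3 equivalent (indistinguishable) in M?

No

Reachable states from the start: {2,3,4}. Unreachable: {0,1,5} — drop them.
Initial partition by acceptance: {3} | {2,4}.
Stable partition: {3} | {2,4} — 2 equivalence classes.
4 and 3 end up in different blocks, so they are distinguishable. For instance, the string 'ε' is accepted from only 3.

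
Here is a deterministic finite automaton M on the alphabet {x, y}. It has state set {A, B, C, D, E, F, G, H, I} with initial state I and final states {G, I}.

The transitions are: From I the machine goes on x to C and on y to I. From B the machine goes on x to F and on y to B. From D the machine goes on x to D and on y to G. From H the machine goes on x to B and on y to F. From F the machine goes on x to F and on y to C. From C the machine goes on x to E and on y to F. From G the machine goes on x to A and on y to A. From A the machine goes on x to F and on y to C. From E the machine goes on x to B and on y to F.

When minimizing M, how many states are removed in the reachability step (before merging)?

No path from I leads to A, D, G, H; the other 5 states are all reachable.

4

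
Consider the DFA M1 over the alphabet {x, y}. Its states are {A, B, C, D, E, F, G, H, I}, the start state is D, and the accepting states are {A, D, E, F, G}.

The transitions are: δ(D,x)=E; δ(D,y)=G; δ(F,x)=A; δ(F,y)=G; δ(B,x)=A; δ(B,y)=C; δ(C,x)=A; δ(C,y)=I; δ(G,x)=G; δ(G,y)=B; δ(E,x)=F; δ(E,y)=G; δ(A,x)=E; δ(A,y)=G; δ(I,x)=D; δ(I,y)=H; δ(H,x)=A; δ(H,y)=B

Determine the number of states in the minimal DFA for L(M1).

3

Start with accepting vs non-accepting: {A,D,E,F,G} | {B,C,H,I}.
Split {A,D,E,F,G} by δ(·,y) → {A,D,E,F} and {G}.
The partition is now stable with 3 blocks: {A,D,E,F} | {B,C,H,I} | {G}.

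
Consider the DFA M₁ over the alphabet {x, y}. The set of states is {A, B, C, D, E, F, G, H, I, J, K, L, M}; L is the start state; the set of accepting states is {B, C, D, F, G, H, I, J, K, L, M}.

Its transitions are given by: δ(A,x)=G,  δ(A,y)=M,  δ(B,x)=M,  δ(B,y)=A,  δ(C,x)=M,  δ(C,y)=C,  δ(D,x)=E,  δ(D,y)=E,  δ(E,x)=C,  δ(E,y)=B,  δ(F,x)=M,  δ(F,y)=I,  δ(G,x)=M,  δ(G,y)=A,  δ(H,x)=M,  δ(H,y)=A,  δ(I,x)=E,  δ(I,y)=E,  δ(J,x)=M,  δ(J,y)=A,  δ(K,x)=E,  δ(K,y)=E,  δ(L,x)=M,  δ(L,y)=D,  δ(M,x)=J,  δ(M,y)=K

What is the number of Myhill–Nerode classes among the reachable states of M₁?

7

Reachable states from the start: {A,B,C,D,E,G,J,K,L,M}. Unreachable: {F,H,I} — drop them.
Start with accepting vs non-accepting: {B,C,D,G,J,K,L,M} | {A,E}.
Split {B,C,D,G,J,K,L,M} by δ(·,x) → {B,C,G,J,L,M} and {D,K}.
On input y, block {B,C,G,J,L,M} splits into {B,G,J} and {L,M} and {C}.
Refine {A,E} on symbol x: members go to different blocks, giving {A} and {E}.
Refine {L,M} on symbol x: members go to different blocks, giving {L} and {M}.
No further refinement is possible. Final partition (7 blocks): {B,G,J} | {A} | {D,K} | {L} | {C} | {E} | {M}.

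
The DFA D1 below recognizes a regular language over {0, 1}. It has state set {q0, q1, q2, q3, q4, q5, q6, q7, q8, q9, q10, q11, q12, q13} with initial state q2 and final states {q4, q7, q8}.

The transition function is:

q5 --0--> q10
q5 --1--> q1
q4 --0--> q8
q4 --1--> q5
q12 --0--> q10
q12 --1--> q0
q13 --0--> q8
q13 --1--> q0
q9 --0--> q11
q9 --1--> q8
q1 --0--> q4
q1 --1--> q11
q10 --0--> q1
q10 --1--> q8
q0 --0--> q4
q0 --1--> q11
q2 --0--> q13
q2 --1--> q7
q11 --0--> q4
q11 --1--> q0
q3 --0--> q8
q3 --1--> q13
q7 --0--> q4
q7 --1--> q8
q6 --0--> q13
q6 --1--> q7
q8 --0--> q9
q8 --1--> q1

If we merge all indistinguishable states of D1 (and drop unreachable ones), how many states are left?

8

First remove the unreachable states {q3,q6,q12}; 11 states remain.
Initial partition by acceptance: {q4,q7,q8} | {q0,q1,q2,q5,q9,q10,q11,q13}.
On input 0, block {q4,q7,q8} splits into {q4,q7} and {q8}.
Refine {q4,q7} on symbol 0: members go to different blocks, giving {q4} and {q7}.
Refine {q0,q1,q2,q5,q9,q10,q11,q13} on symbol 0: members go to different blocks, giving {q2,q5,q9,q10} and {q0,q1,q11} and {q13}.
Split {q2,q5,q9,q10} by δ(·,0) → {q9,q10} and {q2} and {q5}.
No further refinement is possible. Final partition (8 blocks): {q4} | {q9,q10} | {q8} | {q7} | {q0,q1,q11} | {q13} | {q2} | {q5}.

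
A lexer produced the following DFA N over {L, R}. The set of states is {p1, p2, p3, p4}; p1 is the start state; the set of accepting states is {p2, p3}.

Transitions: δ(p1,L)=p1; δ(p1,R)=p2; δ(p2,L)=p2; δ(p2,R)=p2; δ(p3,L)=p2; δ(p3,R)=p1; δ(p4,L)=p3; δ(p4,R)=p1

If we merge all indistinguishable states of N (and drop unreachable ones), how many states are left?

2

First remove the unreachable states {p3,p4}; 2 states remain.
P0 = {p2} | {p1}.
The partition is now stable with 2 blocks: {p2} | {p1}.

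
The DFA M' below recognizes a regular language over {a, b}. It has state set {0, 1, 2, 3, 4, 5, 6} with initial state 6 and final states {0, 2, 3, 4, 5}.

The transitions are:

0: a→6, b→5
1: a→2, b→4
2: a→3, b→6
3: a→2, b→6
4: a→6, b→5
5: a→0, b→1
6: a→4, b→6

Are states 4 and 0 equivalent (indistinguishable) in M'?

Initial partition by acceptance: {0,2,3,4,5} | {1,6}.
Refine {0,2,3,4,5} on symbol a: members go to different blocks, giving {2,3,5} and {0,4}.
Split {2,3,5} by δ(·,a) → {2,3} and {5}.
Split {1,6} by δ(·,a) → {1} and {6}.
Stable partition: {2,3} | {1} | {0,4} | {5} | {6} — 5 equivalence classes.
4 and 0 lie in the same block of the stable partition, so they are equivalent — no string distinguishes them.

Yes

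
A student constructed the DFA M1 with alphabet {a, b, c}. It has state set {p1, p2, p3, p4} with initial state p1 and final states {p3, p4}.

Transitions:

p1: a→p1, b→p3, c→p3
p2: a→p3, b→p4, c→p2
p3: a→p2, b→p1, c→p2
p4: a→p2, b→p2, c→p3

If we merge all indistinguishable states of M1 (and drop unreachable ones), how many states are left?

Every state is reachable, so we keep all 4.
Initial partition by acceptance: {p3,p4} | {p1,p2}.
Refine {p3,p4} on symbol c: members go to different blocks, giving {p3} and {p4}.
Refine {p1,p2} on symbol a: members go to different blocks, giving {p1} and {p2}.
The partition is now stable with 4 blocks: {p3} | {p1} | {p4} | {p2}.

4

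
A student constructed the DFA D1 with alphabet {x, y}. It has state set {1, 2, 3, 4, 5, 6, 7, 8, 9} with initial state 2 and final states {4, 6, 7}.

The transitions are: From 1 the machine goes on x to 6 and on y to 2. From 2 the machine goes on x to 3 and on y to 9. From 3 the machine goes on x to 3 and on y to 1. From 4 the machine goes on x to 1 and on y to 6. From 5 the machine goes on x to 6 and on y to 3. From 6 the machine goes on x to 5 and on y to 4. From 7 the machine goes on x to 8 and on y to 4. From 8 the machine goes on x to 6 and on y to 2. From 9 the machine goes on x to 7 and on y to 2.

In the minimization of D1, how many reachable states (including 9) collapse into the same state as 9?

All states are reachable from the start state.
P0 = {4,6,7} | {1,2,3,5,8,9}.
On input x, block {1,2,3,5,8,9} splits into {1,5,8,9} and {2,3}.
The partition is now stable with 3 blocks: {4,6,7} | {1,5,8,9} | {2,3}.
The equivalence class containing 9 is {1,5,8,9}, of size 4.

4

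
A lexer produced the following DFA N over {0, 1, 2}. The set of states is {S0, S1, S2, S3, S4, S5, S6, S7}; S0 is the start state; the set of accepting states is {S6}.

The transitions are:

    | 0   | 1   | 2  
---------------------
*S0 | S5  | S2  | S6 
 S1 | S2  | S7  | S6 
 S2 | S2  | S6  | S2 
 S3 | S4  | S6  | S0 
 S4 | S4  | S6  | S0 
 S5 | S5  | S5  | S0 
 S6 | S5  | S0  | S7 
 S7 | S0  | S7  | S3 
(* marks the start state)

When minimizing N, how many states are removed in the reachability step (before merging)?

No path from S0 leads to S1; the other 7 states are all reachable.

1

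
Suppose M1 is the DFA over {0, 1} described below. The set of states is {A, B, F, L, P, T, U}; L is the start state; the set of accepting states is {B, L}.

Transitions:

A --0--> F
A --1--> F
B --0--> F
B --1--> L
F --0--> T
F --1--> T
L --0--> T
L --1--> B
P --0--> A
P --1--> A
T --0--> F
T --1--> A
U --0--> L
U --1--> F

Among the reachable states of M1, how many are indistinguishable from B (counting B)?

Reachable states from the start: {A,B,F,L,T}. Unreachable: {P,U} — drop them.
P0 = {B,L} | {A,F,T}.
The partition is now stable with 2 blocks: {B,L} | {A,F,T}.
The equivalence class containing B is {B,L}, of size 2.

2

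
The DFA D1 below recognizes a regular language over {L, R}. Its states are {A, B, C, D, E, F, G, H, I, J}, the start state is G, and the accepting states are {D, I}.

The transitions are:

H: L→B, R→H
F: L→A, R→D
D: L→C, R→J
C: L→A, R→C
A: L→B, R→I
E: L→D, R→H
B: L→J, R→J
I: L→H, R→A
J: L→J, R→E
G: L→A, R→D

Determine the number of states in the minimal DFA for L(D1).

9

Reachable states from the start: {A,B,C,D,E,G,H,I,J}. Unreachable: {F} — drop them.
Start with accepting vs non-accepting: {D,I} | {A,B,C,E,G,H,J}.
Refine {A,B,C,E,G,H,J} on symbol L: members go to different blocks, giving {A,B,C,G,H,J} and {E}.
Split {A,B,C,G,H,J} by δ(·,R) → {B,C,H} and {A,G} and {J}.
On input R, block {D,I} splits into {D} and {I}.
Refine {B,C,H} on symbol L: members go to different blocks, giving {B} and {C} and {H}.
Split {A,G} by δ(·,L) → {A} and {G}.
No further refinement is possible. Final partition (9 blocks): {D} | {B} | {E} | {A} | {J} | {I} | {C} | {H} | {G}.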